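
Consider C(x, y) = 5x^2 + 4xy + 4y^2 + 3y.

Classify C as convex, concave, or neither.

C is quadratic, so its Hessian is the constant matrix H = [[10, 4], [4, 8]].
det(H) = 64, tr(H) = 18.
det(H) > 0 and tr(H) > 0, so H is positive definite everywhere: convex.

convex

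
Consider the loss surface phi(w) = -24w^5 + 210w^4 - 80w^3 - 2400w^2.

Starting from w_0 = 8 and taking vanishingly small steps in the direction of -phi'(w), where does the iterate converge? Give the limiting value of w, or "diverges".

diverges

phi'(w) = -120w(w - 5)(w - 4)(w + 2), so phi'(8) = -115200.
Gradient descent moves in the -phi' direction, i.e. w is increasing.
There is no critical point above w=8, and phi' keeps the same sign, so the iterate runs off to +∞.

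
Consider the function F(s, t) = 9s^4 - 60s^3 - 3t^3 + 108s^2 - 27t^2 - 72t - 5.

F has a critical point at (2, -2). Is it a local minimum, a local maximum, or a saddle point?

The mixed partial ∂²F/∂s∂t is 0, so the Hessian at any point is diag(F_ss, F_tt) = diag(36(3s^2 - 10s + 6), -18(t + 3)).
At (2, -2): H = diag(-72, -18).
Both eigenvalues are negative, so H is negative definite: a local maximum.

local maximum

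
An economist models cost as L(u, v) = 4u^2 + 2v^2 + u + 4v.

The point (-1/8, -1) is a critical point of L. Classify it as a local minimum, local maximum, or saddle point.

The Hessian of L is constant: H = [[8, 0], [0, 4]].
det(H) = 8·4 − 0² = 32.
det(H) > 0 and tr(H) = 12 > 0, so H is positive definite and the point is a local minimum.

local minimum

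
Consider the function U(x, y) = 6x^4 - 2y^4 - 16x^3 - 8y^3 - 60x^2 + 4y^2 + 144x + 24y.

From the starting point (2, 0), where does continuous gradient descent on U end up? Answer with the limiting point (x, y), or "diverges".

(3, -1)

U is separable, so gradient descent decouples: x follows -∂U/∂x, y follows -∂U/∂y.
∂U/∂x = 24(x - 3)(x - 1)(x + 2); at x=2 this is -96, so x increases.
∂U/∂y = -8(y - 1)(y + 1)(y + 3); at y=0 this is 24, so y decreases.
x converges to its nearest critical value 3 (a local min of the x-part); y converges to -1. The iterate converges to (3, -1).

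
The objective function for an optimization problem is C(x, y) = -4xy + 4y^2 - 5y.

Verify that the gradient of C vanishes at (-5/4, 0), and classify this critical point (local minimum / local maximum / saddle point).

saddle point

∇C = (-4y, -4x + 8y - 5); substituting (-5/4, 0) gives ∇C = (0, 0), so (-5/4, 0) is indeed a critical point.
The Hessian of C is constant: H = [[0, -4], [-4, 8]].
det(H) = 0·8 − (-4)² = -16.
Since det(H) < 0, H is indefinite and the critical point is a saddle point.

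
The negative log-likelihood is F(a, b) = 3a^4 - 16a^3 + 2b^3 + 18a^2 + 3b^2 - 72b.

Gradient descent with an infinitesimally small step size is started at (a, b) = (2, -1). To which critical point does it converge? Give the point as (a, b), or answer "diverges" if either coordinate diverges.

(3, 3)

F is separable, so gradient descent decouples: a follows -∂F/∂a, b follows -∂F/∂b.
∂F/∂a = 12a(a - 3)(a - 1); at a=2 this is -24, so a increases.
∂F/∂b = 6(b - 3)(b + 4); at b=-1 this is -72, so b increases.
a converges to its nearest critical value 3 (a local min of the a-part); b converges to 3. The iterate converges to (3, 3).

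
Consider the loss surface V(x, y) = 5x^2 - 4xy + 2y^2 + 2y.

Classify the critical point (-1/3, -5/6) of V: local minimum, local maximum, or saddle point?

local minimum

The Hessian of V is constant: H = [[10, -4], [-4, 4]].
det(H) = 10·4 − (-4)² = 24.
det(H) > 0 and tr(H) = 14 > 0, so H is positive definite and the point is a local minimum.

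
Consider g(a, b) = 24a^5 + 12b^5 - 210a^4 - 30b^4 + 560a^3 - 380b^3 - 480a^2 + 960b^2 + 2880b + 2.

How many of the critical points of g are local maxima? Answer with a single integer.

g separates as a function of a plus a function of b, so ∇g=0 decouples.
∂g/∂a = 120a(a - 4)(a - 2)(a - 1) = 0 at a ∈ {0, 1, 2, 4}; ∂g/∂b = 60(b - 4)(b - 3)(b + 1)(b + 4) = 0 at b ∈ {-4, -1, 3, 4}.
The Hessian is diagonal: diag(g_aa, g_bb). Second derivatives: g_aa(0)=-960, g_aa(1)=360, g_aa(2)=-480, g_aa(4)=2880; g_bb(-4)=-10080, g_bb(-1)=3600, g_bb(3)=-1680, g_bb(4)=2400.
Local maxima occur where both diagonal entries negative: (0, -4), (0, 3), (2, -4), (2, 3). Count: 4.

4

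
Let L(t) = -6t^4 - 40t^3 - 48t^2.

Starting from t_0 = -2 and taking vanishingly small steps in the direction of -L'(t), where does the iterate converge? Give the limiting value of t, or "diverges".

L'(t) = -24t(t + 1)(t + 4), so L'(-2) = -96.
Gradient descent moves in the -L' direction, i.e. t is increasing.
The nearest critical point in that direction is t = -1, where L'' = 72 > 0 (a local minimum). The iterate converges there.

-1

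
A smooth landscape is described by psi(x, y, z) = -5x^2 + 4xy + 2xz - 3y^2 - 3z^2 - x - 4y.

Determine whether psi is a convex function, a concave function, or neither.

concave

psi is quadratic, so its Hessian is the constant matrix H = [[-10, 4, 2], [4, -6, 0], [2, 0, -6]].
Leading principal minors: -10, 44, -240.
Signs alternate −, +, − ⇒ H ≺ 0 ⇒ concave.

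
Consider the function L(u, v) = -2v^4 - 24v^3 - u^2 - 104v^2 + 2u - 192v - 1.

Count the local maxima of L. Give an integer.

2

L separates as a function of u plus a function of v, so ∇L=0 decouples.
∂L/∂u = -2(u - 1) = 0 at u ∈ {1}; ∂L/∂v = -8(v + 2)(v + 3)(v + 4) = 0 at v ∈ {-4, -3, -2}.
The Hessian is diagonal: diag(L_uu, L_vv). Second derivatives: L_uu(1)=-2; L_vv(-4)=-16, L_vv(-3)=8, L_vv(-2)=-16.
Local maxima occur where both diagonal entries negative: (1, -4), (1, -2). Count: 2.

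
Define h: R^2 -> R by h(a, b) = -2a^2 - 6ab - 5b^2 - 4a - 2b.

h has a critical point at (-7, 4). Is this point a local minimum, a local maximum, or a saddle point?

The Hessian of h is constant: H = [[-4, -6], [-6, -10]].
det(H) = (-4)·(-10) − (-6)² = 4.
det(H) > 0 and tr(H) = -14 < 0, so H is negative definite and the point is a local maximum.

local maximum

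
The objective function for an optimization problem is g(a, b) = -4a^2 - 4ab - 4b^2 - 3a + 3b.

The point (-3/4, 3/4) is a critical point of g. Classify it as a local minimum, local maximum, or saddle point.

local maximum

The Hessian of g is constant: H = [[-8, -4], [-4, -8]].
det(H) = (-8)·(-8) − (-4)² = 48.
det(H) > 0 and tr(H) = -16 < 0, so H is negative definite and the point is a local maximum.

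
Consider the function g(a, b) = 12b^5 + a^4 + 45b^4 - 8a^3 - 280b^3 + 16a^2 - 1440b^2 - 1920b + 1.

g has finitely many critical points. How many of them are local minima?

4

g separates as a function of a plus a function of b, so ∇g=0 decouples.
∂g/∂a = 4a(a - 4)(a - 2) = 0 at a ∈ {0, 2, 4}; ∂g/∂b = 60(b - 4)(b + 1)(b + 2)(b + 4) = 0 at b ∈ {-4, -2, -1, 4}.
The Hessian is diagonal: diag(g_aa, g_bb). Second derivatives: g_aa(0)=32, g_aa(2)=-16, g_aa(4)=32; g_bb(-4)=-2880, g_bb(-2)=720, g_bb(-1)=-900, g_bb(4)=14400.
Local minima occur where both diagonal entries positive: (0, -2), (0, 4), (4, -2), (4, 4). Count: 4.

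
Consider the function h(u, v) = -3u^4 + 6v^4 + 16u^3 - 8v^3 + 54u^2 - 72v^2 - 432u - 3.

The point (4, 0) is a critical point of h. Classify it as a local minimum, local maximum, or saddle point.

The mixed partial ∂²h/∂u∂v is 0, so the Hessian at any point is diag(h_uu, h_vv) = diag(12(-3u^2 + 8u + 9), 24(3v^2 - 2v - 6)).
At (4, 0): H = diag(-84, -144).
Both eigenvalues are negative, so H is negative definite: a local maximum.

local maximum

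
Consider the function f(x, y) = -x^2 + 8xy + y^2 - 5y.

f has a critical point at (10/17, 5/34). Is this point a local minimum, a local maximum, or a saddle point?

The Hessian of f is constant: H = [[-2, 8], [8, 2]].
det(H) = (-2)·2 − 8² = -68.
Since det(H) < 0, H is indefinite and the critical point is a saddle point.

saddle point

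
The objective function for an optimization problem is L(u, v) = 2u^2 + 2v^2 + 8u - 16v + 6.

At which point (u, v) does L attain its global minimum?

(-2, 4)

L(u,v) separates as P(u) + Q(v) + 6, so its minimum is min P + min Q + 6.
P'(u) = 4u + 8 vanishes at u ∈ {-2}; Q'(v) = 4v - 16 vanishes at v ∈ {4}.
Local minima of P (where P''>0): P(-2)=-8. Local minima of Q: Q(4)=-32.
So the global minimum of L is P(-2) + Q(4) + 6 = -8 − 32 + 6 = -34, attained at (-2, 4).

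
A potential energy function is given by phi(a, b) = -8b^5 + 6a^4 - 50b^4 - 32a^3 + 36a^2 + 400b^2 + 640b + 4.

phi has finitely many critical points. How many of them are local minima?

4

phi separates as a function of a plus a function of b, so ∇phi=0 decouples.
∂phi/∂a = 24a(a - 3)(a - 1) = 0 at a ∈ {0, 1, 3}; ∂phi/∂b = -40(b - 2)(b + 1)(b + 2)(b + 4) = 0 at b ∈ {-4, -2, -1, 2}.
The Hessian is diagonal: diag(phi_aa, phi_bb). Second derivatives: phi_aa(0)=72, phi_aa(1)=-48, phi_aa(3)=144; phi_bb(-4)=1440, phi_bb(-2)=-320, phi_bb(-1)=360, phi_bb(2)=-2880.
Local minima occur where both diagonal entries positive: (0, -4), (0, -1), (3, -4), (3, -1). Count: 4.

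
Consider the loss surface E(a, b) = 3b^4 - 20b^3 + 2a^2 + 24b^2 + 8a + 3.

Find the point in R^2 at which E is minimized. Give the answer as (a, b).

E(a,b) separates as P(a) + Q(b) + 3, so its minimum is min P + min Q + 3.
P'(a) = 4a + 8 vanishes at a ∈ {-2}; Q'(b) = 12b(b - 4)(b - 1) vanishes at b ∈ {0, 1, 4}.
Local minima of P (where P''>0): P(-2)=-8. Local minima of Q: Q(0)=0, Q(4)=-128.
So the global minimum of E is P(-2) + Q(4) + 3 = -8 − 128 + 3 = -133, attained at (-2, 4).

(-2, 4)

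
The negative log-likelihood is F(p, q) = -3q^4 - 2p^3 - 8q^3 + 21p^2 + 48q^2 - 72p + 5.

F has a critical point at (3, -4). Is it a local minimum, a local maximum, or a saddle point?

saddle point

The mixed partial ∂²F/∂p∂q is 0, so the Hessian at any point is diag(F_pp, F_qq) = diag(6(-2p + 7), 12(-3q^2 - 4q + 8)).
At (3, -4): H = diag(6, -288).
The eigenvalues have opposite signs, so H is indefinite: a saddle point.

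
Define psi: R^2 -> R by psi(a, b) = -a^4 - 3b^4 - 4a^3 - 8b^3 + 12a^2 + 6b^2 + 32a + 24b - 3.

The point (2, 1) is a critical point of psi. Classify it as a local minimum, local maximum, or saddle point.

local maximum

The mixed partial ∂²psi/∂a∂b is 0, so the Hessian at any point is diag(psi_aa, psi_bb) = diag(12(-a^2 - 2a + 2), 12(-3b^2 - 4b + 1)).
At (2, 1): H = diag(-72, -72).
Both eigenvalues are negative, so H is negative definite: a local maximum.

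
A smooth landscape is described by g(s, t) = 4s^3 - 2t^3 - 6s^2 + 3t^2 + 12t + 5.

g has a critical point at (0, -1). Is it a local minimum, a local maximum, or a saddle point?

The mixed partial ∂²g/∂s∂t is 0, so the Hessian at any point is diag(g_ss, g_tt) = diag(12(2s - 1), 6(-2t + 1)).
At (0, -1): H = diag(-12, 18).
The eigenvalues have opposite signs, so H is indefinite: a saddle point.

saddle point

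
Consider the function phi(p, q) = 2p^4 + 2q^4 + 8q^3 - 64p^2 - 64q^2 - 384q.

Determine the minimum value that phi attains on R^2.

-2048

phi(p,q) separates as A(p) + B(q), so its minimum is min A + min B.
A'(p) = 8p(p - 4)(p + 4) vanishes at p ∈ {-4, 0, 4}; B'(q) = 8(q - 4)(q + 3)(q + 4) vanishes at q ∈ {-4, -3, 4}.
Local minima of A (where A''>0): A(-4)=-512, A(4)=-512. Local minima of B: B(-4)=512, B(4)=-1536.
So the global minimum of phi is A(-4) + B(4) = -512 − 1536 = -2048, attained at (-4, 4).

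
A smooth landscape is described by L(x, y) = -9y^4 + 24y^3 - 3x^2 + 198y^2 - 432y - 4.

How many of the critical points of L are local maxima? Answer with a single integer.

2

L separates as a function of x plus a function of y, so ∇L=0 decouples.
∂L/∂x = -6x = 0 at x ∈ {0}; ∂L/∂y = -36(y - 4)(y - 1)(y + 3) = 0 at y ∈ {-3, 1, 4}.
The Hessian is diagonal: diag(L_xx, L_yy). Second derivatives: L_xx(0)=-6; L_yy(-3)=-1008, L_yy(1)=432, L_yy(4)=-756.
Local maxima occur where both diagonal entries negative: (0, -3), (0, 4). Count: 2.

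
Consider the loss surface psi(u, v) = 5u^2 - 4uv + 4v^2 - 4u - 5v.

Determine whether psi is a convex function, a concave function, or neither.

convex

psi is quadratic, so its Hessian is the constant matrix H = [[10, -4], [-4, 8]].
det(H) = 64, tr(H) = 18.
det(H) > 0 and tr(H) > 0, so H is positive definite everywhere: convex.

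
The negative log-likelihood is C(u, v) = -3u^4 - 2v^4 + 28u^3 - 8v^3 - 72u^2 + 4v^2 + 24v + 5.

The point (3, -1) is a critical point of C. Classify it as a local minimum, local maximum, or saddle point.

local minimum

The mixed partial ∂²C/∂u∂v is 0, so the Hessian at any point is diag(C_uu, C_vv) = diag(12(-3u^2 + 14u - 12), 8(-3v^2 - 6v + 1)).
At (3, -1): H = diag(36, 32).
Both eigenvalues are positive, so H is positive definite: a local minimum.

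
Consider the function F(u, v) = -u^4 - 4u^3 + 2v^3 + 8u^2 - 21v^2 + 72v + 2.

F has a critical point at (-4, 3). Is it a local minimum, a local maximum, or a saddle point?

The mixed partial ∂²F/∂u∂v is 0, so the Hessian at any point is diag(F_uu, F_vv) = diag(4(-3u^2 - 6u + 4), 6(2v - 7)).
At (-4, 3): H = diag(-80, -6).
Both eigenvalues are negative, so H is negative definite: a local maximum.

local maximum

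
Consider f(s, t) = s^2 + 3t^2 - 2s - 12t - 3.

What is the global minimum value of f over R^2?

-16

f(s,t) separates as P(s) + Q(t) − 3, so its minimum is min P + min Q − 3.
P'(s) = 2s - 2 vanishes at s ∈ {1}; Q'(t) = 6(t - 2) vanishes at t ∈ {2}.
Local minima of P (where P''>0): P(1)=-1. Local minima of Q: Q(2)=-12.
So the global minimum of f is P(1) + Q(2) − 3 = -1 − 12 − 3 = -16, attained at (1, 2).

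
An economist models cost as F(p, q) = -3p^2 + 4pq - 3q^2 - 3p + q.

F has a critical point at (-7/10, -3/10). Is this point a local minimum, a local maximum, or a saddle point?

The Hessian of F is constant: H = [[-6, 4], [4, -6]].
det(H) = (-6)·(-6) − 4² = 20.
det(H) > 0 and tr(H) = -12 < 0, so H is negative definite and the point is a local maximum.

local maximum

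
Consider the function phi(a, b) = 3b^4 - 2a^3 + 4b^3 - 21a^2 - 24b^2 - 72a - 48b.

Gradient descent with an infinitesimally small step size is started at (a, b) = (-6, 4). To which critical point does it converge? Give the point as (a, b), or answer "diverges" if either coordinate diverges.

(-4, 2)

phi is separable, so gradient descent decouples: a follows -∂phi/∂a, b follows -∂phi/∂b.
∂phi/∂a = -6(a + 3)(a + 4); at a=-6 this is -36, so a increases.
∂phi/∂b = 12(b - 2)(b + 1)(b + 2); at b=4 this is 720, so b decreases.
a converges to its nearest critical value -4 (a local min of the a-part); b converges to 2. The iterate converges to (-4, 2).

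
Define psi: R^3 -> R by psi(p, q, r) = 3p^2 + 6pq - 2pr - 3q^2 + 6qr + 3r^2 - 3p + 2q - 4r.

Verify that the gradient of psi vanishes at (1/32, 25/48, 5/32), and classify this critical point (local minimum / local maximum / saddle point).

∇psi = (6p + 6q - 2r - 3, 6p - 6q + 6r + 2, -2p + 6q + 6r - 4); substituting (1/32, 25/48, 5/32) gives ∇psi = (0, 0, 0), so (1/32, 25/48, 5/32) is indeed a critical point.
The Hessian is constant: H = [[6, 6, -2], [6, -6, 6], [-2, 6, 6]].
Leading principal minors: Δ₁ = 6, Δ₂ = -72, Δ₃ = -768.
The minors fit neither the all-positive nor the alternating-sign pattern, so H is indefinite: a saddle point.

saddle point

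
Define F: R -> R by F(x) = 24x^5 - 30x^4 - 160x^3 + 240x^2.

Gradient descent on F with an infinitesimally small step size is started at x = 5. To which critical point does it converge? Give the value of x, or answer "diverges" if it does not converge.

F'(x) = 120x(x - 2)(x - 1)(x + 2), so F'(5) = 50400.
Gradient descent moves in the -F' direction, i.e. x is decreasing.
The nearest critical point in that direction is x = 2, where F'' = 960 > 0 (a local minimum). The iterate converges there.

2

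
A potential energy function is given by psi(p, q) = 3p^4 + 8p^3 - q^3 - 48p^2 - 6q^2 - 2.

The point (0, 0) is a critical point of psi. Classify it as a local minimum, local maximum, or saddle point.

The mixed partial ∂²psi/∂p∂q is 0, so the Hessian at any point is diag(psi_pp, psi_qq) = diag(12(3p^2 + 4p - 8), -6(q + 2)).
At (0, 0): H = diag(-96, -12).
Both eigenvalues are negative, so H is negative definite: a local maximum.

local maximum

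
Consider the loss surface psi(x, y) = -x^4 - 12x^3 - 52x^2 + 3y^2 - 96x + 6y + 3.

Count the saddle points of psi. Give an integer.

psi separates as a function of x plus a function of y, so ∇psi=0 decouples.
∂psi/∂x = -4(x + 2)(x + 3)(x + 4) = 0 at x ∈ {-4, -3, -2}; ∂psi/∂y = 6(y + 1) = 0 at y ∈ {-1}.
The Hessian is diagonal: diag(psi_xx, psi_yy). Second derivatives: psi_xx(-4)=-8, psi_xx(-3)=4, psi_xx(-2)=-8; psi_yy(-1)=6.
Saddle points occur where the two diagonal entries have opposite signs: (-4, -1), (-2, -1). Count: 2.

2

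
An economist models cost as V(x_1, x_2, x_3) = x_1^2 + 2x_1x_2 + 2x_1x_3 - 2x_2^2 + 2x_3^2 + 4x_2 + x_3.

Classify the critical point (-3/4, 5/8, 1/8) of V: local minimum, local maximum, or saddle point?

saddle point

The Hessian is constant: H = [[2, 2, 2], [2, -4, 0], [2, 0, 4]].
Leading principal minors: Δ₁ = 2, Δ₂ = -12, Δ₃ = -32.
The minors fit neither the all-positive nor the alternating-sign pattern, so H is indefinite: a saddle point.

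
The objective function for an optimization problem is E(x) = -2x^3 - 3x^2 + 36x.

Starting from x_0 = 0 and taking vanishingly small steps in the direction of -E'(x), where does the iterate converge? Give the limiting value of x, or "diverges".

E'(x) = -6(x - 2)(x + 3), so E'(0) = 36.
Gradient descent moves in the -E' direction, i.e. x is decreasing.
The nearest critical point in that direction is x = -3, where E'' = 30 > 0 (a local minimum). The iterate converges there.

-3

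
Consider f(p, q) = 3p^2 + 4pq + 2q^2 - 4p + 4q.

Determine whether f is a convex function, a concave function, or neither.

f is quadratic, so its Hessian is the constant matrix H = [[6, 4], [4, 4]].
det(H) = 8, tr(H) = 10.
det(H) > 0 and tr(H) > 0, so H is positive definite everywhere: convex.

convex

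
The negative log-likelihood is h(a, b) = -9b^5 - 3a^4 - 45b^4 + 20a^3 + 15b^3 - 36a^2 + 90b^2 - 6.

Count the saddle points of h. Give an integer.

h separates as a function of a plus a function of b, so ∇h=0 decouples.
∂h/∂a = -12a(a - 3)(a - 2) = 0 at a ∈ {0, 2, 3}; ∂h/∂b = -45b(b - 1)(b + 1)(b + 4) = 0 at b ∈ {-4, -1, 0, 1}.
The Hessian is diagonal: diag(h_aa, h_bb). Second derivatives: h_aa(0)=-72, h_aa(2)=24, h_aa(3)=-36; h_bb(-4)=2700, h_bb(-1)=-270, h_bb(0)=180, h_bb(1)=-450.
Saddle points occur where the two diagonal entries have opposite signs: (0, -4), (0, 0), (2, -1), (2, 1), (3, -4), (3, 0). Count: 6.

6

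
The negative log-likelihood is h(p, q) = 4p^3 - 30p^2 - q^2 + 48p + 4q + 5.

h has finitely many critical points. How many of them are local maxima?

h separates as a function of p plus a function of q, so ∇h=0 decouples.
∂h/∂p = 12(p - 4)(p - 1) = 0 at p ∈ {1, 4}; ∂h/∂q = -2(q - 2) = 0 at q ∈ {2}.
The Hessian is diagonal: diag(h_pp, h_qq). Second derivatives: h_pp(1)=-36, h_pp(4)=36; h_qq(2)=-2.
Local maxima occur where both diagonal entries negative: (1, 2). Count: 1.

1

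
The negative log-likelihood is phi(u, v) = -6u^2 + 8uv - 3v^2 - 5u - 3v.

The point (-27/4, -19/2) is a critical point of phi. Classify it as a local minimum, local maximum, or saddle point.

local maximum

The Hessian of phi is constant: H = [[-12, 8], [8, -6]].
det(H) = (-12)·(-6) − 8² = 8.
det(H) > 0 and tr(H) = -18 < 0, so H is negative definite and the point is a local maximum.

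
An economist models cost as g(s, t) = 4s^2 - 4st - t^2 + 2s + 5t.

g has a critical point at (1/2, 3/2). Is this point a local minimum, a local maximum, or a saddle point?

The Hessian of g is constant: H = [[8, -4], [-4, -2]].
det(H) = 8·(-2) − (-4)² = -32.
Since det(H) < 0, H is indefinite and the critical point is a saddle point.

saddle point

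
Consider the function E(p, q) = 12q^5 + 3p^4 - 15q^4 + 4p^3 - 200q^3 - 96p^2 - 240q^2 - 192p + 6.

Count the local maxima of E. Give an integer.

2

E separates as a function of p plus a function of q, so ∇E=0 decouples.
∂E/∂p = 12(p - 4)(p + 1)(p + 4) = 0 at p ∈ {-4, -1, 4}; ∂E/∂q = 60q(q - 4)(q + 1)(q + 2) = 0 at q ∈ {-2, -1, 0, 4}.
The Hessian is diagonal: diag(E_pp, E_qq). Second derivatives: E_pp(-4)=288, E_pp(-1)=-180, E_pp(4)=480; E_qq(-2)=-720, E_qq(-1)=300, E_qq(0)=-480, E_qq(4)=7200.
Local maxima occur where both diagonal entries negative: (-1, -2), (-1, 0). Count: 2.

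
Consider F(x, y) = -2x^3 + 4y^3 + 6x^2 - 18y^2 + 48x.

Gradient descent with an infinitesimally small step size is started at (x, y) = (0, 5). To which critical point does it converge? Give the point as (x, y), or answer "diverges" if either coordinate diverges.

F is separable, so gradient descent decouples: x follows -∂F/∂x, y follows -∂F/∂y.
∂F/∂x = -6(x - 4)(x + 2); at x=0 this is 48, so x decreases.
∂F/∂y = 12y(y - 3); at y=5 this is 120, so y decreases.
x converges to its nearest critical value -2 (a local min of the x-part); y converges to 3. The iterate converges to (-2, 3).

(-2, 3)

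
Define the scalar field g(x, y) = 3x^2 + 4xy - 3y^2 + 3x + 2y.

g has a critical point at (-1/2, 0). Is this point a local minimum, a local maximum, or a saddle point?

The Hessian of g is constant: H = [[6, 4], [4, -6]].
det(H) = 6·(-6) − 4² = -52.
Since det(H) < 0, H is indefinite and the critical point is a saddle point.

saddle point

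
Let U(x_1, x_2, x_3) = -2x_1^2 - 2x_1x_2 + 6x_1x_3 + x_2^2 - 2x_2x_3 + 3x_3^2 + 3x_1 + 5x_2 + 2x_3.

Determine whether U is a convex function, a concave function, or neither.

U is quadratic, so its Hessian is the constant matrix H = [[-4, -2, 6], [-2, 2, -2], [6, -2, 6]].
Leading principal minors: -4, -12, -80.
Neither pattern holds ⇒ H is indefinite ⇒ neither convex nor concave.

neither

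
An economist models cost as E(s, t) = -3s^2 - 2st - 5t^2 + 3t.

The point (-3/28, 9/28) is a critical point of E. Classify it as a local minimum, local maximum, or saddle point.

The Hessian of E is constant: H = [[-6, -2], [-2, -10]].
det(H) = (-6)·(-10) − (-2)² = 56.
det(H) > 0 and tr(H) = -16 < 0, so H is negative definite and the point is a local maximum.

local maximum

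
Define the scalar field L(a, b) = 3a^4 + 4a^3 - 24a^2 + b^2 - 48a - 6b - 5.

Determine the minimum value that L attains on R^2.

L(a,b) separates as P(a) + Q(b) − 5, so its minimum is min P + min Q − 5.
P'(a) = 12(a - 2)(a + 1)(a + 2) vanishes at a ∈ {-2, -1, 2}; Q'(b) = 2b - 6 vanishes at b ∈ {3}.
Local minima of P (where P''>0): P(-2)=16, P(2)=-112. Local minima of Q: Q(3)=-9.
So the global minimum of L is P(2) + Q(3) − 5 = -112 − 9 − 5 = -126, attained at (2, 3).

-126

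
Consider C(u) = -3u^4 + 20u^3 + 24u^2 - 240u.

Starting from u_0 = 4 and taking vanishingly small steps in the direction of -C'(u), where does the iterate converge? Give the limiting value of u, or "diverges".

2

C'(u) = -12(u - 5)(u - 2)(u + 2), so C'(4) = 144.
Gradient descent moves in the -C' direction, i.e. u is decreasing.
The nearest critical point in that direction is u = 2, where C'' = 144 > 0 (a local minimum). The iterate converges there.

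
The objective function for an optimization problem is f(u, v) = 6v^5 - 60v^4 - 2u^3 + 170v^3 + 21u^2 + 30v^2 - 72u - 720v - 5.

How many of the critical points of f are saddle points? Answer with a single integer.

4

f separates as a function of u plus a function of v, so ∇f=0 decouples.
∂f/∂u = -6(u - 4)(u - 3) = 0 at u ∈ {3, 4}; ∂f/∂v = 30(v - 4)(v - 3)(v - 2)(v + 1) = 0 at v ∈ {-1, 2, 3, 4}.
The Hessian is diagonal: diag(f_uu, f_vv). Second derivatives: f_uu(3)=6, f_uu(4)=-6; f_vv(-1)=-1800, f_vv(2)=180, f_vv(3)=-120, f_vv(4)=300.
Saddle points occur where the two diagonal entries have opposite signs: (3, -1), (3, 3), (4, 2), (4, 4). Count: 4.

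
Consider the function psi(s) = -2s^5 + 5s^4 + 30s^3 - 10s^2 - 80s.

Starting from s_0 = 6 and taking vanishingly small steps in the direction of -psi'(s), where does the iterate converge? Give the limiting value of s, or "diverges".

psi'(s) = -10(s - 4)(s - 1)(s + 1)(s + 2), so psi'(6) = -5600.
Gradient descent moves in the -psi' direction, i.e. s is increasing.
There is no critical point above s=6, and psi' keeps the same sign, so the iterate runs off to +∞.

diverges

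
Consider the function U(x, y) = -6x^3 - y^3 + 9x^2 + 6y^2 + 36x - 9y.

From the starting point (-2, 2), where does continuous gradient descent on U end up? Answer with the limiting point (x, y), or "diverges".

(-1, 1)

U is separable, so gradient descent decouples: x follows -∂U/∂x, y follows -∂U/∂y.
∂U/∂x = -18(x - 2)(x + 1); at x=-2 this is -72, so x increases.
∂U/∂y = -3(y - 3)(y - 1); at y=2 this is 3, so y decreases.
x converges to its nearest critical value -1 (a local min of the x-part); y converges to 1. The iterate converges to (-1, 1).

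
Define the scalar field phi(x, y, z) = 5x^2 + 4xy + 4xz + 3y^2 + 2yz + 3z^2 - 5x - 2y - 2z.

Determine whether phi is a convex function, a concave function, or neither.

phi is quadratic, so its Hessian is the constant matrix H = [[10, 4, 4], [4, 6, 2], [4, 2, 6]].
Leading principal minors: 10, 44, 192.
All positive ⇒ H ≻ 0 ⇒ convex.

convex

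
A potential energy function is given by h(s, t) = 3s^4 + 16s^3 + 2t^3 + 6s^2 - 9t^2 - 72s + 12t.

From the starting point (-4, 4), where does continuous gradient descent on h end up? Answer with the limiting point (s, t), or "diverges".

h is separable, so gradient descent decouples: s follows -∂h/∂s, t follows -∂h/∂t.
∂h/∂s = 12(s - 1)(s + 2)(s + 3); at s=-4 this is -120, so s increases.
∂h/∂t = 6(t - 2)(t - 1); at t=4 this is 36, so t decreases.
s converges to its nearest critical value -3 (a local min of the s-part); t converges to 2. The iterate converges to (-3, 2).

(-3, 2)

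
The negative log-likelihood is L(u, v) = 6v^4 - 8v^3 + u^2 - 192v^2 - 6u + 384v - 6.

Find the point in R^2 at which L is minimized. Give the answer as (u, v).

(3, -4)

L(u,v) separates as P(u) + Q(v) − 6, so its minimum is min P + min Q − 6.
P'(u) = 2u - 6 vanishes at u ∈ {3}; Q'(v) = 24(v - 4)(v - 1)(v + 4) vanishes at v ∈ {-4, 1, 4}.
Local minima of P (where P''>0): P(3)=-9. Local minima of Q: Q(-4)=-2560, Q(4)=-512.
So the global minimum of L is P(3) + Q(-4) − 6 = -9 − 2560 − 6 = -2575, attained at (3, -4).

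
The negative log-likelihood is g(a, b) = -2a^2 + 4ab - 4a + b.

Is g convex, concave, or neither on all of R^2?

g is quadratic, so its Hessian is the constant matrix H = [[-4, 4], [4, 0]].
det(H) = -16, tr(H) = -4.
det(H) < 0, so H is indefinite: neither convex nor concave.

neither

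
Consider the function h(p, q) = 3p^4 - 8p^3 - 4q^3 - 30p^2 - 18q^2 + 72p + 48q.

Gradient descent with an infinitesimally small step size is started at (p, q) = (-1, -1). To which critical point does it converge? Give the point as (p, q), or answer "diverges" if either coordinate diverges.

h is separable, so gradient descent decouples: p follows -∂h/∂p, q follows -∂h/∂q.
∂h/∂p = 12(p - 3)(p - 1)(p + 2); at p=-1 this is 96, so p decreases.
∂h/∂q = -12(q - 1)(q + 4); at q=-1 this is 72, so q decreases.
p converges to its nearest critical value -2 (a local min of the p-part); q converges to -4. The iterate converges to (-2, -4).

(-2, -4)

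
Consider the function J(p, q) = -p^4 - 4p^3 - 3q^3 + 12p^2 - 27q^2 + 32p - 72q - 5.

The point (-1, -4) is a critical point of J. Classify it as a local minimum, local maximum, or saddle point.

local minimum

The mixed partial ∂²J/∂p∂q is 0, so the Hessian at any point is diag(J_pp, J_qq) = diag(12(-p^2 - 2p + 2), -18(q + 3)).
At (-1, -4): H = diag(36, 18).
Both eigenvalues are positive, so H is positive definite: a local minimum.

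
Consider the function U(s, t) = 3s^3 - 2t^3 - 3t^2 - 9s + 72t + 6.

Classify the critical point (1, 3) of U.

The mixed partial ∂²U/∂s∂t is 0, so the Hessian at any point is diag(U_ss, U_tt) = diag(18s, -6(2t + 1)).
At (1, 3): H = diag(18, -42).
The eigenvalues have opposite signs, so H is indefinite: a saddle point.

saddle point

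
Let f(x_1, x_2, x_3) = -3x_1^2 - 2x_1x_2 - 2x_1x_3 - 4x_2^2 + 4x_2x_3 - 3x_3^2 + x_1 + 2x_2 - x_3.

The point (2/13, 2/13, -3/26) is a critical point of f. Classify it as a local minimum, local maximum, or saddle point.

local maximum

The Hessian is constant: H = [[-6, -2, -2], [-2, -8, 4], [-2, 4, -6]].
Leading principal minors: Δ₁ = -6, Δ₂ = 44, Δ₃ = -104.
The minors alternate sign starting negative (−, +, −), so H is negative definite: a local maximum.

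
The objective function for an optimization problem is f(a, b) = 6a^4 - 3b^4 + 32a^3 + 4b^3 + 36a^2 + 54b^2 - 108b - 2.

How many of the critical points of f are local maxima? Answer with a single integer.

2

f separates as a function of a plus a function of b, so ∇f=0 decouples.
∂f/∂a = 24a(a + 1)(a + 3) = 0 at a ∈ {-3, -1, 0}; ∂f/∂b = -12(b - 3)(b - 1)(b + 3) = 0 at b ∈ {-3, 1, 3}.
The Hessian is diagonal: diag(f_aa, f_bb). Second derivatives: f_aa(-3)=144, f_aa(-1)=-48, f_aa(0)=72; f_bb(-3)=-288, f_bb(1)=96, f_bb(3)=-144.
Local maxima occur where both diagonal entries negative: (-1, -3), (-1, 3). Count: 2.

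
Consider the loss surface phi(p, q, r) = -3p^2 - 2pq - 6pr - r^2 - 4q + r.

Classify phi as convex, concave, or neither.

phi is quadratic, so its Hessian is the constant matrix H = [[-6, -2, -6], [-2, 0, 0], [-6, 0, -2]].
Leading principal minors: -6, -4, 8.
Neither pattern holds ⇒ H is indefinite ⇒ neither convex nor concave.

neither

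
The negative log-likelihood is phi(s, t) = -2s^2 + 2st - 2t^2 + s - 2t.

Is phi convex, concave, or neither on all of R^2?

phi is quadratic, so its Hessian is the constant matrix H = [[-4, 2], [2, -4]].
det(H) = 12, tr(H) = -8.
det(H) > 0 and tr(H) < 0, so H is negative definite everywhere: concave.

concave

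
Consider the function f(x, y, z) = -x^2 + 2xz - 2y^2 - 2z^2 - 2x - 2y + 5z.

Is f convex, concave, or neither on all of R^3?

concave

f is quadratic, so its Hessian is the constant matrix H = [[-2, 0, 2], [0, -4, 0], [2, 0, -4]].
Leading principal minors: -2, 8, -16.
Signs alternate −, +, − ⇒ H ≺ 0 ⇒ concave.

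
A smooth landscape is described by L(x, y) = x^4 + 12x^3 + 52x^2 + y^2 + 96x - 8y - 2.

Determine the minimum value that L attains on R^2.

-82

L(x,y) separates as P(x) + Q(y) − 2, so its minimum is min P + min Q − 2.
P'(x) = 4(x + 2)(x + 3)(x + 4) vanishes at x ∈ {-4, -3, -2}; Q'(y) = 2y - 8 vanishes at y ∈ {4}.
Local minima of P (where P''>0): P(-4)=-64, P(-2)=-64. Local minima of Q: Q(4)=-16.
So the global minimum of L is P(-4) + Q(4) − 2 = -64 − 16 − 2 = -82, attained at (-4, 4).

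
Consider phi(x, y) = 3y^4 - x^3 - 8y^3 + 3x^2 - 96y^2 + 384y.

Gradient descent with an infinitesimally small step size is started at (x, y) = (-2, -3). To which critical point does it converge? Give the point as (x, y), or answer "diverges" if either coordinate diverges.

phi is separable, so gradient descent decouples: x follows -∂phi/∂x, y follows -∂phi/∂y.
∂phi/∂x = -3x(x - 2); at x=-2 this is -24, so x increases.
∂phi/∂y = 12(y - 4)(y - 2)(y + 4); at y=-3 this is 420, so y decreases.
x converges to its nearest critical value 0 (a local min of the x-part); y converges to -4. The iterate converges to (0, -4).

(0, -4)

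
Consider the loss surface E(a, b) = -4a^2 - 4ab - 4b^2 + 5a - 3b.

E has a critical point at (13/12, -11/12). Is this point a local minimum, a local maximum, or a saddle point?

local maximum

The Hessian of E is constant: H = [[-8, -4], [-4, -8]].
det(H) = (-8)·(-8) − (-4)² = 48.
det(H) > 0 and tr(H) = -16 < 0, so H is negative definite and the point is a local maximum.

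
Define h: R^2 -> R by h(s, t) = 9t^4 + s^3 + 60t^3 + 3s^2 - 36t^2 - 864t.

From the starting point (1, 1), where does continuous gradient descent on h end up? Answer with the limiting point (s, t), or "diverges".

h is separable, so gradient descent decouples: s follows -∂h/∂s, t follows -∂h/∂t.
∂h/∂s = 3s(s + 2); at s=1 this is 9, so s decreases.
∂h/∂t = 36(t - 2)(t + 3)(t + 4); at t=1 this is -720, so t increases.
s converges to its nearest critical value 0 (a local min of the s-part); t converges to 2. The iterate converges to (0, 2).

(0, 2)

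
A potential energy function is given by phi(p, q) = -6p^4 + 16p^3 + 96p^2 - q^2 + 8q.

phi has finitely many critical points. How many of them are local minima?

0

phi separates as a function of p plus a function of q, so ∇phi=0 decouples.
∂phi/∂p = -24p(p - 4)(p + 2) = 0 at p ∈ {-2, 0, 4}; ∂phi/∂q = -2(q - 4) = 0 at q ∈ {4}.
The Hessian is diagonal: diag(phi_pp, phi_qq). Second derivatives: phi_pp(-2)=-288, phi_pp(0)=192, phi_pp(4)=-576; phi_qq(4)=-2.
Local minima occur where both diagonal entries positive: none. Count: 0.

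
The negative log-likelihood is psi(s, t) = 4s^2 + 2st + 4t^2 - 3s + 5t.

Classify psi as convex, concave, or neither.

convex

psi is quadratic, so its Hessian is the constant matrix H = [[8, 2], [2, 8]].
det(H) = 60, tr(H) = 16.
det(H) > 0 and tr(H) > 0, so H is positive definite everywhere: convex.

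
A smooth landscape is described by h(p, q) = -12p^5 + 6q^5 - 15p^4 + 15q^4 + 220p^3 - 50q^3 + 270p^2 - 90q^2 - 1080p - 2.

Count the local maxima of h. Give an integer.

h separates as a function of p plus a function of q, so ∇h=0 decouples.
∂h/∂p = -60(p - 3)(p - 1)(p + 2)(p + 3) = 0 at p ∈ {-3, -2, 1, 3}; ∂h/∂q = 30q(q - 2)(q + 1)(q + 3) = 0 at q ∈ {-3, -1, 0, 2}.
The Hessian is diagonal: diag(h_pp, h_qq). Second derivatives: h_pp(-3)=1440, h_pp(-2)=-900, h_pp(1)=1440, h_pp(3)=-3600; h_qq(-3)=-900, h_qq(-1)=180, h_qq(0)=-180, h_qq(2)=900.
Local maxima occur where both diagonal entries negative: (-2, -3), (-2, 0), (3, -3), (3, 0). Count: 4.

4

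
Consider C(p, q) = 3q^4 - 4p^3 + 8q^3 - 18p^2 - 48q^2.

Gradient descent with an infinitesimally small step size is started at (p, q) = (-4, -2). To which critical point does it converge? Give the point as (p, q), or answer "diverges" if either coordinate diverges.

C is separable, so gradient descent decouples: p follows -∂C/∂p, q follows -∂C/∂q.
∂C/∂p = -12p(p + 3); at p=-4 this is -48, so p increases.
∂C/∂q = 12q(q - 2)(q + 4); at q=-2 this is 192, so q decreases.
p converges to its nearest critical value -3 (a local min of the p-part); q converges to -4. The iterate converges to (-3, -4).

(-3, -4)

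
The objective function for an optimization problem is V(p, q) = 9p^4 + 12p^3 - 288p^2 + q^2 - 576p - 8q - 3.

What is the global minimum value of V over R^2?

-3859

V(p,q) separates as A(p) + B(q) − 3, so its minimum is min A + min B − 3.
A'(p) = 36(p - 4)(p + 1)(p + 4) vanishes at p ∈ {-4, -1, 4}; B'(q) = 2q - 8 vanishes at q ∈ {4}.
Local minima of A (where A''>0): A(-4)=-768, A(4)=-3840. Local minima of B: B(4)=-16.
So the global minimum of V is A(4) + B(4) − 3 = -3840 − 16 − 3 = -3859, attained at (4, 4).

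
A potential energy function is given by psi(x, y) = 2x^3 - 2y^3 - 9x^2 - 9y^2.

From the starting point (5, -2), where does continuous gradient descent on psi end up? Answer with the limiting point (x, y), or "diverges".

(3, -3)

psi is separable, so gradient descent decouples: x follows -∂psi/∂x, y follows -∂psi/∂y.
∂psi/∂x = 6x(x - 3); at x=5 this is 60, so x decreases.
∂psi/∂y = -6y(y + 3); at y=-2 this is 12, so y decreases.
x converges to its nearest critical value 3 (a local min of the x-part); y converges to -3. The iterate converges to (3, -3).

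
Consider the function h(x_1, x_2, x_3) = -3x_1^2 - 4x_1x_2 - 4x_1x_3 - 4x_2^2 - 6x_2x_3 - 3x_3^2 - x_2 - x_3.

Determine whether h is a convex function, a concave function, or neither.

h is quadratic, so its Hessian is the constant matrix H = [[-6, -4, -4], [-4, -8, -6], [-4, -6, -6]].
Leading principal minors: -6, 32, -40.
Signs alternate −, +, − ⇒ H ≺ 0 ⇒ concave.

concave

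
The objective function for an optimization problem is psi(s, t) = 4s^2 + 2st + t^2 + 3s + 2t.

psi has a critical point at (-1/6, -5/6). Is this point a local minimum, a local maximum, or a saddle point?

The Hessian of psi is constant: H = [[8, 2], [2, 2]].
det(H) = 8·2 − 2² = 12.
det(H) > 0 and tr(H) = 10 > 0, so H is positive definite and the point is a local minimum.

local minimum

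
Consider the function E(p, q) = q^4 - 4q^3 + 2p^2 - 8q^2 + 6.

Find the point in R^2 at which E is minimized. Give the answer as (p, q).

E(p,q) separates as A(p) + B(q) + 6, so its minimum is min A + min B + 6.
A'(p) = 4p vanishes at p ∈ {0}; B'(q) = 4q(q - 4)(q + 1) vanishes at q ∈ {-1, 0, 4}.
Local minima of A (where A''>0): A(0)=0. Local minima of B: B(-1)=-3, B(4)=-128.
So the global minimum of E is A(0) + B(4) + 6 = 0 − 128 + 6 = -122, attained at (0, 4).

(0, 4)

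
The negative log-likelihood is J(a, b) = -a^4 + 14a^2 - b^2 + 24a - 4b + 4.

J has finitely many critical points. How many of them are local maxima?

2

J separates as a function of a plus a function of b, so ∇J=0 decouples.
∂J/∂a = -4(a - 3)(a + 1)(a + 2) = 0 at a ∈ {-2, -1, 3}; ∂J/∂b = -2(b + 2) = 0 at b ∈ {-2}.
The Hessian is diagonal: diag(J_aa, J_bb). Second derivatives: J_aa(-2)=-20, J_aa(-1)=16, J_aa(3)=-80; J_bb(-2)=-2.
Local maxima occur where both diagonal entries negative: (-2, -2), (3, -2). Count: 2.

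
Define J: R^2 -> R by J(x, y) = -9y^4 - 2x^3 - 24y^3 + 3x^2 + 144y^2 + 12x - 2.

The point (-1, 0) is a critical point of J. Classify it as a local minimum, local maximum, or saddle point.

local minimum

The mixed partial ∂²J/∂x∂y is 0, so the Hessian at any point is diag(J_xx, J_yy) = diag(6(-2x + 1), 36(-3y^2 - 4y + 8)).
At (-1, 0): H = diag(18, 288).
Both eigenvalues are positive, so H is positive definite: a local minimum.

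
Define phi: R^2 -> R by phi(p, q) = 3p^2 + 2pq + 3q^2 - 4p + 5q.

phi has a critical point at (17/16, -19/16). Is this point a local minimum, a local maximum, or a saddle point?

local minimum

The Hessian of phi is constant: H = [[6, 2], [2, 6]].
det(H) = 6·6 − 2² = 32.
det(H) > 0 and tr(H) = 12 > 0, so H is positive definite and the point is a local minimum.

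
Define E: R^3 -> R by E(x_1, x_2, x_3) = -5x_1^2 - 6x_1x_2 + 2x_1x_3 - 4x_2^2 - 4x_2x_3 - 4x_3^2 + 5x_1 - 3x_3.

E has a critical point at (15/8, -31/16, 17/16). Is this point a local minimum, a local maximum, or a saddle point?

The Hessian is constant: H = [[-10, -6, 2], [-6, -8, -4], [2, -4, -8]].
Leading principal minors: Δ₁ = -10, Δ₂ = 44, Δ₃ = -64.
The minors alternate sign starting negative (−, +, −), so H is negative definite: a local maximum.

local maximum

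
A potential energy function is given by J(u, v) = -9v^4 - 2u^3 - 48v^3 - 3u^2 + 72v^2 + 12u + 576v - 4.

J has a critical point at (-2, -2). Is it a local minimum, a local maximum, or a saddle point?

local minimum

The mixed partial ∂²J/∂u∂v is 0, so the Hessian at any point is diag(J_uu, J_vv) = diag(-6(2u + 1), 36(-3v^2 - 8v + 4)).
At (-2, -2): H = diag(18, 288).
Both eigenvalues are positive, so H is positive definite: a local minimum.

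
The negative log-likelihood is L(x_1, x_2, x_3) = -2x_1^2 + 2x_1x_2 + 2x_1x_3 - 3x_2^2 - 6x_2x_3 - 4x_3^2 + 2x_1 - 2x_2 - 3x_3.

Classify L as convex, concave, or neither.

L is quadratic, so its Hessian is the constant matrix H = [[-4, 2, 2], [2, -6, -6], [2, -6, -8]].
Leading principal minors: -4, 20, -40.
Signs alternate −, +, − ⇒ H ≺ 0 ⇒ concave.

concave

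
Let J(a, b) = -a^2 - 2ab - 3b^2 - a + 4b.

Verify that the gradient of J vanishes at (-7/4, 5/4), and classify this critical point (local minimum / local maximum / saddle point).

∇J = (-2a - 2b - 1, -2a - 6b + 4); substituting (-7/4, 5/4) gives ∇J = (0, 0), so (-7/4, 5/4) is indeed a critical point.
The Hessian of J is constant: H = [[-2, -2], [-2, -6]].
det(H) = (-2)·(-6) − (-2)² = 8.
det(H) > 0 and tr(H) = -8 < 0, so H is negative definite and the point is a local maximum.

local maximum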